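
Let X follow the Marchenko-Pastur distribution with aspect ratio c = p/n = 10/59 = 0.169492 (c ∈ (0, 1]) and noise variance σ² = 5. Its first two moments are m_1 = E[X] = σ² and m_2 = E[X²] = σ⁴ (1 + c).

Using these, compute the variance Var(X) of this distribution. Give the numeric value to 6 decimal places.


m_1 = E[X] = σ² = 5, so m_1² = 25.
m_2 = E[X²] = σ⁴ (1 + c) = 25 · (1 + 0.169492) = 25 · 1.169492 = 29.237288.
(Note m_2 − m_1² simplifies to c · σ⁴ = 0.169492 · 25.)

Var(X) = m_2 − m_1² = 29.237288 − 25 = 4.237288.


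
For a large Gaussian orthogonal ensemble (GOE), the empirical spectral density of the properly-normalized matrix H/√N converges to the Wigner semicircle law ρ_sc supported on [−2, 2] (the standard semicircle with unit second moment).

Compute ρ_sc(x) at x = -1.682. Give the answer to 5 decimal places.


ρ_sc(x) = (1/(2π)) √(4 − x²). With x = -1.682:
  4 − x² = 4 − (-1.682)² = 4 − 2.829124 = 1.170876.
  √(4 − x²) = 1.082070.
  1/(2π) = 0.159155.
  ρ_sc(-1.682) = 0.159155 · 1.082070 = 0.172217.

Rounded to 5 decimal places: ρ_sc(-1.682) ≈ 0.17222.


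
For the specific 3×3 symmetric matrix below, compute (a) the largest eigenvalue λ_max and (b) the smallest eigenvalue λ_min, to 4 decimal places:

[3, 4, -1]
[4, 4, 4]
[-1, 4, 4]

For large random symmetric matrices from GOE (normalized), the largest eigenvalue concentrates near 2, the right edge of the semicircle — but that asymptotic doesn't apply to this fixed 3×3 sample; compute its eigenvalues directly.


Since M is real symmetric, all three eigenvalues are real; they are the roots of det(λI − M) = λ³ − (tr M) λ² + s λ − det M, where s is the sum of the principal 2×2 minors.
tr M = 3 + 4 + 4 = 11.
s = (3·4 − 4²) + (3·4 − (-1)²) + (4·4 − 4²) = -4 + 11 + 0 = 7.
det M (expand along row 1) = 3·0 − 4·20 + (-1)·20 = -100.
Characteristic polynomial: λ³ − 11λ² + 7λ + 100 = 0.
Substitute λ = y + (tr M)/3 = y + 3.666667 to remove the quadratic term: y³ + p·y + q = 0 with p = s − (tr M)²/3 = -33.333333 and q = −2(tr M)³/27 + (tr M)·s/3 − det M = 27.074074.
Three real roots ⇒ use the trigonometric (Viète) form: r = 2√(−p/3) = 6.666667, φ = arccos(3q/(p·r)) = arccos(-0.365500) = 1.944966 rad.
y_k = r·cos(φ/3 − 2πk/3) for k = 0, 1, 2 gives y = 5.313988, 0.829335, -6.143322.
λ_k = y_k + 3.666667 gives λ = 8.9807, 4.4960, -2.4767 (check: the sum is 11.0000 = tr M).

Hence λ_max = 8.9807 and λ_min = -2.4767.


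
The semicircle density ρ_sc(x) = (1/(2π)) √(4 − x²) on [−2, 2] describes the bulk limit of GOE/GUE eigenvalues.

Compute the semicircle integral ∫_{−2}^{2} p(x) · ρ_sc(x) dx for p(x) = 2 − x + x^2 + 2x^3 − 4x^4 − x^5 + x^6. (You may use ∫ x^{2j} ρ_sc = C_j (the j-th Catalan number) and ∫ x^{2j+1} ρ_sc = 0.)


Write p(x) = Σ a_i x^i, split into monomials and integrate each against ρ_sc separately.
Using ∫ x^{2j} ρ_sc = C_j = (1/(j+1)) C(2j, j) (Catalan numbers) and ∫ x^{2j+1} ρ_sc = 0 (odd monomials vanish by symmetry):
  i = 0 (even): a_0 · C_{0} = 2 · 1 = 2
  i = 1 (odd): ∫ x^1 ρ_sc = 0 (vanishes)
  i = 2 (even): a_2 · C_{1} = 1 · 1 = 1
  i = 3 (odd): ∫ x^3 ρ_sc = 0 (vanishes)
  i = 4 (even): a_4 · C_{2} = -4 · 2 = -8
  i = 5 (odd): ∫ x^5 ρ_sc = 0 (vanishes)
  i = 6 (even): a_6 · C_{3} = 1 · 5 = 5

Summing the contributions: ∫_{−2}^{2} p(x) ρ_sc(x) dx = 2 + 1 + (-8) + 5 = 0.


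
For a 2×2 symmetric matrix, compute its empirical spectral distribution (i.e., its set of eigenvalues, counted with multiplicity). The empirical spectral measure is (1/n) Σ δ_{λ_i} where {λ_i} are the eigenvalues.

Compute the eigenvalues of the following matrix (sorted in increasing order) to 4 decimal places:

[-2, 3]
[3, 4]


Since M is real symmetric, both eigenvalues are real; they are the roots of det(λI − M) = λ² − (tr M) λ + det M.
tr M = -2 + 4 = 2.
det M = (-2)·4 − 3² = -8 − 9 = -17.
Characteristic polynomial: λ² − 2λ − 17 = 0.
Discriminant Δ = (tr M)² − 4·det M = 4 − (-68) = 72; √Δ = 8.485281.
λ = (tr M ± √Δ)/2 = (2 ± 8.485281)/2, giving (tr M − √Δ)/2 = -3.2426 and (tr M + √Δ)/2 = 5.2426.

Eigenvalues sorted in increasing order: [-3.2426, 5.2426].


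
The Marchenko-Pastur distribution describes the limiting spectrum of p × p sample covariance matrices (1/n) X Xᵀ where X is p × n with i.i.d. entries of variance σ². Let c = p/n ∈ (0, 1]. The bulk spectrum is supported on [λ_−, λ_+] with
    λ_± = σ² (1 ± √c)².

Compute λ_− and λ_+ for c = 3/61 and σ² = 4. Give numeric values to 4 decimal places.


c = 3/61 = 0.049180; √c = 0.221766.
λ_− = σ² (1 − √c)² = 4 · (1 − 0.221766)² = 4 · (0.778234)² = 2.422590.
λ_+ = σ² (1 + √c)² = 4 · (1 + 0.221766)² = 4 · (1.221766)² = 5.970852.

Rounded to 4 decimal places: λ_− ≈ 2.4226, λ_+ ≈ 5.9709.


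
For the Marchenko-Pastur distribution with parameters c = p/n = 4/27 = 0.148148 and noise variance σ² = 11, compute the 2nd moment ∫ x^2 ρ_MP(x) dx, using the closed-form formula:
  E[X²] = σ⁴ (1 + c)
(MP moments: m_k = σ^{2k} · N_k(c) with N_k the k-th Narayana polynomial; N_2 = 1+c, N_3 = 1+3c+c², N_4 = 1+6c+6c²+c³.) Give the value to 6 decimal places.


E[X²] = σ⁴ (1 + c) (second MP moment). With σ² = 11 (so σ⁴ = 121) and c = 4/27 = 0.148148: E[X²] = 121 · (1 + 0.148148) = 121 · 1.148148.

So E[X^2] = 138.925926.


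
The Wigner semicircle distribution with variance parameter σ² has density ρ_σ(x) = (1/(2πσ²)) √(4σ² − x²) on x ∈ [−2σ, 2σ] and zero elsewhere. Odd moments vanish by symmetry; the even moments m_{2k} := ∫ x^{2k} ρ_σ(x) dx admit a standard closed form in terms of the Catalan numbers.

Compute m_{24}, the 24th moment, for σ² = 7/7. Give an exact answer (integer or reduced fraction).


By the scaled semicircle moment identity, m_{2k} = σ^{2k} · C_k with k = 12.
C_12 = (1/(k+1)) · C(2k, k) = (1/13) · C(24, 12) = (1/13) · 2704156 = 208012.
σ^{2k} = (σ²)^k = (7/7)^12 = 1.

Therefore m_{24} = σ^{24} · C_12 = 1 · 208012 = 208012.


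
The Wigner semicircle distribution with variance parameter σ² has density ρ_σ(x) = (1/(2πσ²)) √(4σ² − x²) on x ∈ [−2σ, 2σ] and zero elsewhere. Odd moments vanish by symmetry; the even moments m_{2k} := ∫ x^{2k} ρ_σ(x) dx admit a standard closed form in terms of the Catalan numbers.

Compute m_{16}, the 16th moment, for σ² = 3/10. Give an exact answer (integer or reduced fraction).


By the scaled semicircle moment identity, m_{2k} = σ^{2k} · C_k with k = 8.
C_8 = (1/(k+1)) · C(2k, k) = (1/9) · C(16, 8) = (1/9) · 12870 = 1430.
σ^{2k} = (σ²)^k = (3/10)^8 = 6561/100000000.

Therefore m_{16} = σ^{16} · C_8 = (6561/100000000) · 1430 = 938223/10000000.


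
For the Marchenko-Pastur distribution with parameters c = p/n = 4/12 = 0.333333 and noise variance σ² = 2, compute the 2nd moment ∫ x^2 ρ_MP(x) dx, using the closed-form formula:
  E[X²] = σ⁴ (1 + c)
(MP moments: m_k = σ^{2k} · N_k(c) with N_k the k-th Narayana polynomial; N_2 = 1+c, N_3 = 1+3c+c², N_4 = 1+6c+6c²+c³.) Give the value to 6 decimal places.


E[X²] = σ⁴ (1 + c) (second MP moment). With σ² = 2 (so σ⁴ = 4) and c = 4/12 = 0.333333: E[X²] = 4 · (1 + 0.333333) = 4 · 1.333333.

So E[X^2] = 5.333333.


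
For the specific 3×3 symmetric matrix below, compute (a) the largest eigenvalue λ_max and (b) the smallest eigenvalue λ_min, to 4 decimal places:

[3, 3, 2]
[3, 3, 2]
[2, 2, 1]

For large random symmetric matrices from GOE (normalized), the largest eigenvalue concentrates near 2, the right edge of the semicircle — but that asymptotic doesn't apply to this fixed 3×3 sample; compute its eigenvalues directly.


Since M is real symmetric, all three eigenvalues are real; they are the roots of det(λI − M) = λ³ − (tr M) λ² + s λ − det M, where s is the sum of the principal 2×2 minors.
tr M = 3 + 3 + 1 = 7.
s = (3·3 − 3²) + (3·1 − 2²) + (3·1 − 2²) = 0 + (-1) + (-1) = -2.
det M (expand along row 1) = 3·(-1) − 3·(-1) + 2·0 = 0.
Characteristic polynomial: λ³ − 7λ² − 2λ = 0.
Substitute λ = y + (tr M)/3 = y + 2.333333 to remove the quadratic term: y³ + p·y + q = 0 with p = s − (tr M)²/3 = -18.333333 and q = −2(tr M)³/27 + (tr M)·s/3 − det M = -30.074074.
Three real roots ⇒ use the trigonometric (Viète) form: r = 2√(−p/3) = 4.944132, φ = arccos(3q/(p·r)) = arccos(0.995364) = 0.096327 rad.
y_k = r·cos(φ/3 − 2πk/3) for k = 0, 1, 2 gives y = 4.941584, -2.333333, -2.608251.
λ_k = y_k + 2.333333 gives λ = 7.2749, 0.0000, -0.2749 (check: the sum is 7.0000 = tr M).

Hence λ_max = 7.2749 and λ_min = -0.2749.


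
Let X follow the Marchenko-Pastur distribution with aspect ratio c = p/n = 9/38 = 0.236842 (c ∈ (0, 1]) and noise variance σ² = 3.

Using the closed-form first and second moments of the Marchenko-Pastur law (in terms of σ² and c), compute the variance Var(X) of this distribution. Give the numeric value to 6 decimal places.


Recall the MP moments m_1 = E[X] = σ² and m_2 = E[X²] = σ⁴ (1 + c).
m_1 = E[X] = σ² = 3, so m_1² = 9.
m_2 = E[X²] = σ⁴ (1 + c) = 9 · (1 + 0.236842) = 9 · 1.236842 = 11.131579.
(Note m_2 − m_1² simplifies to c · σ⁴ = 0.236842 · 9.)

Var(X) = m_2 − m_1² = 11.131579 − 9 = 2.131579.


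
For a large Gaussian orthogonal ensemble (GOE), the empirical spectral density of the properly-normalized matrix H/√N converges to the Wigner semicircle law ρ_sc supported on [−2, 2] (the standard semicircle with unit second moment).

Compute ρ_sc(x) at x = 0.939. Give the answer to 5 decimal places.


ρ_sc(x) = (1/(2π)) √(4 − x²). With x = 0.939:
  4 − x² = 4 − (0.939)² = 4 − 0.881721 = 3.118279.
  √(4 − x²) = 1.765865.
  1/(2π) = 0.159155.
  ρ_sc(0.939) = 0.159155 · 1.765865 = 0.281046.

Rounded to 5 decimal places: ρ_sc(0.939) ≈ 0.28105.


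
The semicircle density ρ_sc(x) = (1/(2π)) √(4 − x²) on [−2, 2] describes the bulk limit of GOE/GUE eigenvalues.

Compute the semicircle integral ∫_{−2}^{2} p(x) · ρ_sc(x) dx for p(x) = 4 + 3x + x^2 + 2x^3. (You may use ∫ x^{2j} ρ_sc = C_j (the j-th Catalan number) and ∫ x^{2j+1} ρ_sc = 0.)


Write p(x) = Σ a_i x^i, split into monomials and integrate each against ρ_sc separately.
Using ∫ x^{2j} ρ_sc = C_j = (1/(j+1)) C(2j, j) (Catalan numbers) and ∫ x^{2j+1} ρ_sc = 0 (odd monomials vanish by symmetry):
  i = 0 (even): a_0 · C_{0} = 4 · 1 = 4
  i = 1 (odd): ∫ x^1 ρ_sc = 0 (vanishes)
  i = 2 (even): a_2 · C_{1} = 1 · 1 = 1
  i = 3 (odd): ∫ x^3 ρ_sc = 0 (vanishes)

Summing the contributions: ∫_{−2}^{2} p(x) ρ_sc(x) dx = 4 + 1 = 5.


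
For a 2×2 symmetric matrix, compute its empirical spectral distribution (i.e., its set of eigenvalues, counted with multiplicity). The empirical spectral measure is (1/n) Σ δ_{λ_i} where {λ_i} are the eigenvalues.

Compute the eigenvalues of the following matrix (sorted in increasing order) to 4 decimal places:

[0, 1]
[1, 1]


Since M is real symmetric, both eigenvalues are real; they are the roots of det(λI − M) = λ² − (tr M) λ + det M.
tr M = 0 + 1 = 1.
det M = 0·1 − 1² = 0 − 1 = -1.
Characteristic polynomial: λ² − λ − 1 = 0.
Discriminant Δ = (tr M)² − 4·det M = 1 − (-4) = 5; √Δ = 2.236068.
λ = (tr M ± √Δ)/2 = (1 ± 2.236068)/2, giving (tr M − √Δ)/2 = -0.6180 and (tr M + √Δ)/2 = 1.6180.

Eigenvalues sorted in increasing order: [-0.6180, 1.6180].


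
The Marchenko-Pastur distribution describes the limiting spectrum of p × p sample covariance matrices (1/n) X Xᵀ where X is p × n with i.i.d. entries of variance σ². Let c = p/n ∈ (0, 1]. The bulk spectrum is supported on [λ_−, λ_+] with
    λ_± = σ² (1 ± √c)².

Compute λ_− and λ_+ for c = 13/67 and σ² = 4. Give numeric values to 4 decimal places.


c = 13/67 = 0.194030; √c = 0.440488.
λ_− = σ² (1 − √c)² = 4 · (1 − 0.440488)² = 4 · (0.559512)² = 1.252214.
λ_+ = σ² (1 + √c)² = 4 · (1 + 0.440488)² = 4 · (1.440488)² = 8.300025.

Rounded to 4 decimal places: λ_− ≈ 1.2522, λ_+ ≈ 8.3000.


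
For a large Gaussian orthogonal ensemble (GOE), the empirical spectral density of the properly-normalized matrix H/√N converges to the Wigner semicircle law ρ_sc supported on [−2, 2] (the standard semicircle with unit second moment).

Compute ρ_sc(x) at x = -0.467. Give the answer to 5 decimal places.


ρ_sc(x) = (1/(2π)) √(4 − x²). With x = -0.467:
  4 − x² = 4 − (-0.467)² = 4 − 0.218089 = 3.781911.
  √(4 − x²) = 1.944714.
  1/(2π) = 0.159155.
  ρ_sc(-0.467) = 0.159155 · 1.944714 = 0.309511.

Rounded to 5 decimal places: ρ_sc(-0.467) ≈ 0.30951.


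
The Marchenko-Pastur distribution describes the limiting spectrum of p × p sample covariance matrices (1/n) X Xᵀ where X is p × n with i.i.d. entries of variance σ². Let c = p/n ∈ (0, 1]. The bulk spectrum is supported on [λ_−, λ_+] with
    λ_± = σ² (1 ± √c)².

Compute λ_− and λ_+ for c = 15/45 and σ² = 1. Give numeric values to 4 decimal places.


c = 15/45 = 0.333333; √c = 0.577350.
λ_− = σ² (1 − √c)² = 1 · (1 − 0.577350)² = 1 · (0.422650)² = 0.178633.
λ_+ = σ² (1 + √c)² = 1 · (1 + 0.577350)² = 1 · (1.577350)² = 2.488034.

Rounded to 4 decimal places: λ_− ≈ 0.1786, λ_+ ≈ 2.4880.


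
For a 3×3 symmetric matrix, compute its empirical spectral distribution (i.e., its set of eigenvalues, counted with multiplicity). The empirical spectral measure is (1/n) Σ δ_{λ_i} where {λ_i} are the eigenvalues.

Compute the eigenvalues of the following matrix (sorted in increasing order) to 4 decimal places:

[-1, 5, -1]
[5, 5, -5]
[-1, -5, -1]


Since M is real symmetric, all three eigenvalues are real; they are the roots of det(λI − M) = λ³ − (tr M) λ² + s λ − det M, where s is the sum of the principal 2×2 minors.
tr M = -1 + 5 + (-1) = 3.
s = ((-1)·5 − 5²) + ((-1)·(-1) − (-1)²) + (5·(-1) − (-5)²) = -30 + 0 + (-30) = -60.
det M (expand along row 1) = (-1)·(-30) − 5·(-10) + (-1)·(-20) = 100.
Characteristic polynomial: λ³ − 3λ² − 60λ − 100 = 0.
Substitute λ = y + (tr M)/3 = y + 1.000000 to remove the quadratic term: y³ + p·y + q = 0 with p = s − (tr M)²/3 = -63.000000 and q = −2(tr M)³/27 + (tr M)·s/3 − det M = -162.000000.
Three real roots ⇒ use the trigonometric (Viète) form: r = 2√(−p/3) = 9.165151, φ = arccos(3q/(p·r)) = arccos(0.841698) = 0.570377 rad.
y_k = r·cos(φ/3 − 2πk/3) for k = 0, 1, 2 gives y = 9.000000, -3.000000, -6.000000.
λ_k = y_k + 1.000000 gives λ = 10.0000, -2.0000, -5.0000 (check: the sum is 3.0000 = tr M).

Eigenvalues sorted in increasing order: [-5.0000, -2.0000, 10.0000].


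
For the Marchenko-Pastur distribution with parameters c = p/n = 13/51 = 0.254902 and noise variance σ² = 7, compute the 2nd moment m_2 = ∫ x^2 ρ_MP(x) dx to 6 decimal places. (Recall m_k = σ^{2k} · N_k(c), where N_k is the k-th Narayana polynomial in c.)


E[X²] = σ⁴ (1 + c) (second MP moment). With σ² = 7 (so σ⁴ = 49) and c = 13/51 = 0.254902: E[X²] = 49 · (1 + 0.254902) = 49 · 1.254902.

So E[X^2] = 61.490196.


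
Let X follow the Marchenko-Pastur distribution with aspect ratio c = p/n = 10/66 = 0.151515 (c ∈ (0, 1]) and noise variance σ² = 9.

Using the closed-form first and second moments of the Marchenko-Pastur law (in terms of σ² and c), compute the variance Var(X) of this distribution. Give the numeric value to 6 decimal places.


Recall the MP moments m_1 = E[X] = σ² and m_2 = E[X²] = σ⁴ (1 + c).
m_1 = E[X] = σ² = 9, so m_1² = 81.
m_2 = E[X²] = σ⁴ (1 + c) = 81 · (1 + 0.151515) = 81 · 1.151515 = 93.272727.
(Note m_2 − m_1² simplifies to c · σ⁴ = 0.151515 · 81.)

Var(X) = m_2 − m_1² = 93.272727 − 81 = 12.272727.


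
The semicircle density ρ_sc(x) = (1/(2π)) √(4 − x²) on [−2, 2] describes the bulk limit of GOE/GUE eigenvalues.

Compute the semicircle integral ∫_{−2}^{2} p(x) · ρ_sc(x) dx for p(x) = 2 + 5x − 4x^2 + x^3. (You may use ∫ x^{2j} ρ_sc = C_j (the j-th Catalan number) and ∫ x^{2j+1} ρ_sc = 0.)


Write p(x) = Σ a_i x^i, split into monomials and integrate each against ρ_sc separately.
Using ∫ x^{2j} ρ_sc = C_j = (1/(j+1)) C(2j, j) (Catalan numbers) and ∫ x^{2j+1} ρ_sc = 0 (odd monomials vanish by symmetry):
  i = 0 (even): a_0 · C_{0} = 2 · 1 = 2
  i = 1 (odd): ∫ x^1 ρ_sc = 0 (vanishes)
  i = 2 (even): a_2 · C_{1} = -4 · 1 = -4
  i = 3 (odd): ∫ x^3 ρ_sc = 0 (vanishes)

Summing the contributions: ∫_{−2}^{2} p(x) ρ_sc(x) dx = 2 + (-4) = -2.


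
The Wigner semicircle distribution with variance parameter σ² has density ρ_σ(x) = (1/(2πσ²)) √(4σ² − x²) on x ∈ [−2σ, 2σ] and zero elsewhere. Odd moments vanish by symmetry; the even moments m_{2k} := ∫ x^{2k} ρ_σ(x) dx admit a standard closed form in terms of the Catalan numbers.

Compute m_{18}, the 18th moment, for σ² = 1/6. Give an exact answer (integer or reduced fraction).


By the scaled semicircle moment identity, m_{2k} = σ^{2k} · C_k with k = 9.
C_9 = (1/(k+1)) · C(2k, k) = (1/10) · C(18, 9) = (1/10) · 48620 = 4862.
σ^{2k} = (σ²)^k = (1/6)^9 = 1/10077696.

Therefore m_{18} = σ^{18} · C_9 = (1/10077696) · 4862 = 2431/5038848.


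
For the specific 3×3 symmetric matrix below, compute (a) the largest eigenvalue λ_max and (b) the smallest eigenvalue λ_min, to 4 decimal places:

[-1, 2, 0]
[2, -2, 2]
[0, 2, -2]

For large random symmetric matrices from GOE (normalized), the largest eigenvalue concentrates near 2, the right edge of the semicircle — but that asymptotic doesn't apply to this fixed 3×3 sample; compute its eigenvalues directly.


Since M is real symmetric, all three eigenvalues are real; they are the roots of det(λI − M) = λ³ − (tr M) λ² + s λ − det M, where s is the sum of the principal 2×2 minors.
tr M = -1 + (-2) + (-2) = -5.
s = ((-1)·(-2) − 2²) + ((-1)·(-2) − 0²) + ((-2)·(-2) − 2²) = -2 + 2 + 0 = 0.
det M (expand along row 1) = (-1)·0 − 2·(-4) + 0·4 = 8.
Characteristic polynomial: λ³ + 5λ² − 8 = 0.
Substitute λ = y + (tr M)/3 = y − 1.666667 to remove the quadratic term: y³ + p·y + q = 0 with p = s − (tr M)²/3 = -8.333333 and q = −2(tr M)³/27 + (tr M)·s/3 − det M = 1.259259.
Three real roots ⇒ use the trigonometric (Viète) form: r = 2√(−p/3) = 3.333333, φ = arccos(3q/(p·r)) = arccos(-0.136000) = 1.707219 rad.
y_k = r·cos(φ/3 − 2πk/3) for k = 0, 1, 2 gives y = 2.808003, 0.151529, -2.959531.
λ_k = y_k − 1.666667 gives λ = 1.1413, -1.5151, -4.6262 (check: the sum is -5.0000 = tr M).

Hence λ_max = 1.1413 and λ_min = -4.6262.


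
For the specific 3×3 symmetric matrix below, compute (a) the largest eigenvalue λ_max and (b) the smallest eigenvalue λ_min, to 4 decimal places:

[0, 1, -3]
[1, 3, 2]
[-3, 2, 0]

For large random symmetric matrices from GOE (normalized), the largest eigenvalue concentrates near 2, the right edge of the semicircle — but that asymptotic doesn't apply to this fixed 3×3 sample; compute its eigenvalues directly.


Since M is real symmetric, all three eigenvalues are real; they are the roots of det(λI − M) = λ³ − (tr M) λ² + s λ − det M, where s is the sum of the principal 2×2 minors.
tr M = 0 + 3 + 0 = 3.
s = (0·3 − 1²) + (0·0 − (-3)²) + (3·0 − 2²) = -1 + (-9) + (-4) = -14.
det M (expand along row 1) = 0·(-4) − 1·6 + (-3)·11 = -39.
Characteristic polynomial: λ³ − 3λ² − 14λ + 39 = 0.
Substitute λ = y + (tr M)/3 = y + 1.000000 to remove the quadratic term: y³ + p·y + q = 0 with p = s − (tr M)²/3 = -17.000000 and q = −2(tr M)³/27 + (tr M)·s/3 − det M = 23.000000.
Three real roots ⇒ use the trigonometric (Viète) form: r = 2√(−p/3) = 4.760952, φ = arccos(3q/(p·r)) = arccos(-0.852523) = 2.591591 rad.
y_k = r·cos(φ/3 − 2πk/3) for k = 0, 1, 2 gives y = 3.092261, 1.588904, -4.681165.
λ_k = y_k + 1.000000 gives λ = 4.0923, 2.5889, -3.6812 (check: the sum is 3.0000 = tr M).

Hence λ_max = 4.0923 and λ_min = -3.6812.


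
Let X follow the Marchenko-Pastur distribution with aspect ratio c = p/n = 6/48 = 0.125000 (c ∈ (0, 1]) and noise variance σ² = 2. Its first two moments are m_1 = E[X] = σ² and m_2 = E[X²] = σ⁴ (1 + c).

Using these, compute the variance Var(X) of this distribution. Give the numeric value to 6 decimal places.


m_1 = E[X] = σ² = 2, so m_1² = 4.
m_2 = E[X²] = σ⁴ (1 + c) = 4 · (1 + 0.125000) = 4 · 1.125000 = 4.500000.
(Note m_2 − m_1² simplifies to c · σ⁴ = 0.125000 · 4.)

Var(X) = m_2 − m_1² = 4.500000 − 4 = 0.500000.


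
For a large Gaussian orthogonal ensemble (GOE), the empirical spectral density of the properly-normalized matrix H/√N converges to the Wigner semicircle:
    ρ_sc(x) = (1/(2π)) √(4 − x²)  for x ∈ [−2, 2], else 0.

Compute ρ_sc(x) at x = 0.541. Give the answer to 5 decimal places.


ρ_sc(x) = (1/(2π)) √(4 − x²). With x = 0.541:
  4 − x² = 4 − (0.541)² = 4 − 0.292681 = 3.707319.
  √(4 − x²) = 1.925440.
  1/(2π) = 0.159155.
  ρ_sc(0.541) = 0.159155 · 1.925440 = 0.306443.

Rounded to 5 decimal places: ρ_sc(0.541) ≈ 0.30644.


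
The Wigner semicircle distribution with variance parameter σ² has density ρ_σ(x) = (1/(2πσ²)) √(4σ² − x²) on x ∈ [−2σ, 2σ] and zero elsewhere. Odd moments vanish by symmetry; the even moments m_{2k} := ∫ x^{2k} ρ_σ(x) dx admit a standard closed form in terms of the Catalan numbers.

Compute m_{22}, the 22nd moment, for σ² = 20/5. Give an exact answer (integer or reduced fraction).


By the scaled semicircle moment identity, m_{2k} = σ^{2k} · C_k with k = 11.
C_11 = (1/(k+1)) · C(2k, k) = (1/12) · C(22, 11) = (1/12) · 705432 = 58786.
σ^{2k} = (σ²)^k = (20/5)^11 = 4194304.

Therefore m_{22} = σ^{22} · C_11 = 4194304 · 58786 = 246566354944.


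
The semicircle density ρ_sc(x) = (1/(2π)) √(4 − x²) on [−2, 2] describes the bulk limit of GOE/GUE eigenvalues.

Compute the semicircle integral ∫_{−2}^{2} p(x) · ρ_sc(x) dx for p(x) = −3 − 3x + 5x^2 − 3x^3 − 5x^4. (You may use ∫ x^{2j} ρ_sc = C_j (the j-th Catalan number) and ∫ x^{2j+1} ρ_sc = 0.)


Write p(x) = Σ a_i x^i, split into monomials and integrate each against ρ_sc separately.
Using ∫ x^{2j} ρ_sc = C_j = (1/(j+1)) C(2j, j) (Catalan numbers) and ∫ x^{2j+1} ρ_sc = 0 (odd monomials vanish by symmetry):
  i = 0 (even): a_0 · C_{0} = -3 · 1 = -3
  i = 1 (odd): ∫ x^1 ρ_sc = 0 (vanishes)
  i = 2 (even): a_2 · C_{1} = 5 · 1 = 5
  i = 3 (odd): ∫ x^3 ρ_sc = 0 (vanishes)
  i = 4 (even): a_4 · C_{2} = -5 · 2 = -10

Summing the contributions: ∫_{−2}^{2} p(x) ρ_sc(x) dx = (-3) + 5 + (-10) = -8.


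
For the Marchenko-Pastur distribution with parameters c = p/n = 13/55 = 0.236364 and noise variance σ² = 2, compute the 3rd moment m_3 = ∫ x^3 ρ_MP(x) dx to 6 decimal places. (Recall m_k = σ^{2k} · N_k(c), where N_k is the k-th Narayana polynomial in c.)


E[X³] = σ⁶ (1 + 3c + c²) (third MP moment). With σ² = 2 (so σ⁶ = 8) and c = 13/55 = 0.236364: E[X³] = 8 · (1 + 3·0.236364 + (0.236364)²) = 8 · 1.764959.

So E[X^3] = 14.119669.


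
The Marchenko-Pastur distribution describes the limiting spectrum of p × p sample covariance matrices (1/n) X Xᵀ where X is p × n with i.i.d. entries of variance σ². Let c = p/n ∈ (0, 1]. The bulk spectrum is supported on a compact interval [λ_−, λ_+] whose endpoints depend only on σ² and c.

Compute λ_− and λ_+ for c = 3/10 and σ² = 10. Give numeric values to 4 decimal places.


c = 3/10 = 0.300000; √c = 0.547723.
λ_− = σ² (1 − √c)² = 10 · (1 − 0.547723)² = 10 · (0.452277)² = 2.045549.
λ_+ = σ² (1 + √c)² = 10 · (1 + 0.547723)² = 10 · (1.547723)² = 23.954451.

Rounded to 4 decimal places: λ_− ≈ 2.0455, λ_+ ≈ 23.9545.


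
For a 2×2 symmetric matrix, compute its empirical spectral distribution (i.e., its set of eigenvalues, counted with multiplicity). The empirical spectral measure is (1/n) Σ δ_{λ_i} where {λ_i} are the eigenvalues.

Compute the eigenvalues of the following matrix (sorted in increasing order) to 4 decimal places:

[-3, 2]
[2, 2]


Since M is real symmetric, both eigenvalues are real; they are the roots of det(λI − M) = λ² − (tr M) λ + det M.
tr M = -3 + 2 = -1.
det M = (-3)·2 − 2² = -6 − 4 = -10.
Characteristic polynomial: λ² + λ − 10 = 0.
Discriminant Δ = (tr M)² − 4·det M = 1 − (-40) = 41; √Δ = 6.403124.
λ = (tr M ± √Δ)/2 = (-1 ± 6.403124)/2, giving (tr M − √Δ)/2 = -3.7016 and (tr M + √Δ)/2 = 2.7016.

Eigenvalues sorted in increasing order: [-3.7016, 2.7016].


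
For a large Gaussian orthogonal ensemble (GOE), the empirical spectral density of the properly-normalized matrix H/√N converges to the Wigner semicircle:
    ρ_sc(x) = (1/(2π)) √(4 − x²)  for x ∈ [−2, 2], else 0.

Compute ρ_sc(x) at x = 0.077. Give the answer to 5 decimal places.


ρ_sc(x) = (1/(2π)) √(4 − x²). With x = 0.077:
  4 − x² = 4 − (0.077)² = 4 − 0.005929 = 3.994071.
  √(4 − x²) = 1.998517.
  1/(2π) = 0.159155.
  ρ_sc(0.077) = 0.159155 · 1.998517 = 0.318074.

Rounded to 5 decimal places: ρ_sc(0.077) ≈ 0.31807.


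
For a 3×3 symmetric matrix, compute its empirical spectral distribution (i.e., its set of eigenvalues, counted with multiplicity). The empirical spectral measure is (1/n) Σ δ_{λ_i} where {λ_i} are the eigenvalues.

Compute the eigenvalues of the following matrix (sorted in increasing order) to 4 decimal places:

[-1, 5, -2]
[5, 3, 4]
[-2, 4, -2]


Since M is real symmetric, all three eigenvalues are real; they are the roots of det(λI − M) = λ³ − (tr M) λ² + s λ − det M, where s is the sum of the principal 2×2 minors.
tr M = -1 + 3 + (-2) = 0.
s = ((-1)·3 − 5²) + ((-1)·(-2) − (-2)²) + (3·(-2) − 4²) = -28 + (-2) + (-22) = -52.
det M (expand along row 1) = (-1)·(-22) − 5·(-2) + (-2)·26 = -20.
Characteristic polynomial: λ³ − 52λ + 20 = 0.
Substitute λ = y + (tr M)/3 = y + 0.000000 to remove the quadratic term: y³ + p·y + q = 0 with p = s − (tr M)²/3 = -52.000000 and q = −2(tr M)³/27 + (tr M)·s/3 − det M = 20.000000.
Three real roots ⇒ use the trigonometric (Viète) form: r = 2√(−p/3) = 8.326664, φ = arccos(3q/(p·r)) = arccos(-0.138572) = 1.709816 rad.
y_k = r·cos(φ/3 − 2πk/3) for k = 0, 1, 2 gives y = 7.010502, 0.385719, -7.396221.
λ_k = y_k + 0.000000 gives λ = 7.0105, 0.3857, -7.3962 (check: the sum is 0.0000 = tr M).

Eigenvalues sorted in increasing order: [-7.3962, 0.3857, 7.0105].


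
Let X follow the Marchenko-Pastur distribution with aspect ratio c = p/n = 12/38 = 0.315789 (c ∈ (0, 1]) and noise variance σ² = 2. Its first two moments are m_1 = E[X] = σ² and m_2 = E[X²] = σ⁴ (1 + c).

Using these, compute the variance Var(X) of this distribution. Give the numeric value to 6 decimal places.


m_1 = E[X] = σ² = 2, so m_1² = 4.
m_2 = E[X²] = σ⁴ (1 + c) = 4 · (1 + 0.315789) = 4 · 1.315789 = 5.263158.
(Note m_2 − m_1² simplifies to c · σ⁴ = 0.315789 · 4.)

Var(X) = m_2 − m_1² = 5.263158 − 4 = 1.263158.


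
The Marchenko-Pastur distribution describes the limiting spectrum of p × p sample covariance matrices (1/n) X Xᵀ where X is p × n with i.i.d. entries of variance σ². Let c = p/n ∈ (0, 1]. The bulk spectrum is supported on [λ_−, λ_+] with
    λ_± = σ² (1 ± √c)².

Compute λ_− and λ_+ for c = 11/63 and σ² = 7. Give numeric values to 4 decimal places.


c = 11/63 = 0.174603; √c = 0.417855.
λ_− = σ² (1 − √c)² = 7 · (1 − 0.417855)² = 7 · (0.582145)² = 2.372246.
λ_+ = σ² (1 + √c)² = 7 · (1 + 0.417855)² = 7 · (1.417855)² = 14.072198.

Rounded to 4 decimal places: λ_− ≈ 2.3722, λ_+ ≈ 14.0722.


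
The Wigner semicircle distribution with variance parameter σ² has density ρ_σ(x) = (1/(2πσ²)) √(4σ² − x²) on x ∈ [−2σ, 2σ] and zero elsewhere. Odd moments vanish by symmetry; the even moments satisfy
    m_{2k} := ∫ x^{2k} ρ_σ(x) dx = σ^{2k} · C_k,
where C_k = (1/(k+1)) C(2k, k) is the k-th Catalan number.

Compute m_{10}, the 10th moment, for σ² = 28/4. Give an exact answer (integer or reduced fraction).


By the scaled semicircle moment identity, m_{2k} = σ^{2k} · C_k with k = 5.
C_5 = (1/(k+1)) · C(2k, k) = (1/6) · C(10, 5) = (1/6) · 252 = 42.
σ^{2k} = (σ²)^k = (28/4)^5 = 16807.

Therefore m_{10} = σ^{10} · C_5 = 16807 · 42 = 705894.


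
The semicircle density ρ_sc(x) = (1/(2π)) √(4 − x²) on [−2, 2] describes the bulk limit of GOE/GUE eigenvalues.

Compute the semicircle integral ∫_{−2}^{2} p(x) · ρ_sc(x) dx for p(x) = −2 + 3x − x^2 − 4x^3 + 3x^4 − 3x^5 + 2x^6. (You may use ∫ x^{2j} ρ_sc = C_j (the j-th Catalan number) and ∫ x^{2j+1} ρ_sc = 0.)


Write p(x) = Σ a_i x^i, split into monomials and integrate each against ρ_sc separately.
Using ∫ x^{2j} ρ_sc = C_j = (1/(j+1)) C(2j, j) (Catalan numbers) and ∫ x^{2j+1} ρ_sc = 0 (odd monomials vanish by symmetry):
  i = 0 (even): a_0 · C_{0} = -2 · 1 = -2
  i = 1 (odd): ∫ x^1 ρ_sc = 0 (vanishes)
  i = 2 (even): a_2 · C_{1} = -1 · 1 = -1
  i = 3 (odd): ∫ x^3 ρ_sc = 0 (vanishes)
  i = 4 (even): a_4 · C_{2} = 3 · 2 = 6
  i = 5 (odd): ∫ x^5 ρ_sc = 0 (vanishes)
  i = 6 (even): a_6 · C_{3} = 2 · 5 = 10

Summing the contributions: ∫_{−2}^{2} p(x) ρ_sc(x) dx = (-2) + (-1) + 6 + 10 = 13.


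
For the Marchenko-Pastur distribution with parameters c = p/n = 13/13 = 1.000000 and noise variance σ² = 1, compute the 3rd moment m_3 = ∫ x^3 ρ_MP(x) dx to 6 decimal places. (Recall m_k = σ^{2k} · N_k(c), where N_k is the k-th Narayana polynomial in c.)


E[X³] = σ⁶ (1 + 3c + c²) (third MP moment). With σ² = 1 (so σ⁶ = 1) and c = 13/13 = 1.000000: E[X³] = 1 · (1 + 3·1.000000 + (1.000000)²) = 1 · 5.000000.

So E[X^3] = 5.000000.


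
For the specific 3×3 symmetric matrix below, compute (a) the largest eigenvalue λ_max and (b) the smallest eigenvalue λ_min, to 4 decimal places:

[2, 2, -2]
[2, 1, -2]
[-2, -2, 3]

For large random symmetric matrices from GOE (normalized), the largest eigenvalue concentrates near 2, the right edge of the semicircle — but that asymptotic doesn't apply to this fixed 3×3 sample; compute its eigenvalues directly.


Since M is real symmetric, all three eigenvalues are real; they are the roots of det(λI − M) = λ³ − (tr M) λ² + s λ − det M, where s is the sum of the principal 2×2 minors.
tr M = 2 + 1 + 3 = 6.
s = (2·1 − 2²) + (2·3 − (-2)²) + (1·3 − (-2)²) = -2 + 2 + (-1) = -1.
det M (expand along row 1) = 2·(-1) − 2·2 + (-2)·(-2) = -2.
Characteristic polynomial: λ³ − 6λ² − λ + 2 = 0.
Substitute λ = y + (tr M)/3 = y + 2.000000 to remove the quadratic term: y³ + p·y + q = 0 with p = s − (tr M)²/3 = -13.000000 and q = −2(tr M)³/27 + (tr M)·s/3 − det M = -16.000000.
Three real roots ⇒ use the trigonometric (Viète) form: r = 2√(−p/3) = 4.163332, φ = arccos(3q/(p·r)) = arccos(0.886864) = 0.480284 rad.
y_k = r·cos(φ/3 − 2πk/3) for k = 0, 1, 2 gives y = 4.110092, -1.480279, -2.629813.
λ_k = y_k + 2.000000 gives λ = 6.1101, 0.5197, -0.6298 (check: the sum is 6.0000 = tr M).

Hence λ_max = 6.1101 and λ_min = -0.6298.


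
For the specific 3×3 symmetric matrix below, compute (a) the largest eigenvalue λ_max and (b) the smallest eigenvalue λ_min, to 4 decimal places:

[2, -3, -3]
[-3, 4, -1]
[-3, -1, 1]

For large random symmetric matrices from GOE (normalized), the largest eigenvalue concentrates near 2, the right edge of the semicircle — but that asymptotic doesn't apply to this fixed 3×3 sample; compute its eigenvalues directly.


Since M is real symmetric, all three eigenvalues are real; they are the roots of det(λI − M) = λ³ − (tr M) λ² + s λ − det M, where s is the sum of the principal 2×2 minors.
tr M = 2 + 4 + 1 = 7.
s = (2·4 − (-3)²) + (2·1 − (-3)²) + (4·1 − (-1)²) = -1 + (-7) + 3 = -5.
det M (expand along row 1) = 2·3 − (-3)·(-6) + (-3)·15 = -57.
Characteristic polynomial: λ³ − 7λ² − 5λ + 57 = 0.
Substitute λ = y + (tr M)/3 = y + 2.333333 to remove the quadratic term: y³ + p·y + q = 0 with p = s − (tr M)²/3 = -21.333333 and q = −2(tr M)³/27 + (tr M)·s/3 − det M = 19.925926.
Three real roots ⇒ use the trigonometric (Viète) form: r = 2√(−p/3) = 5.333333, φ = arccos(3q/(p·r)) = arccos(-0.525391) = 2.123970 rad.
y_k = r·cos(φ/3 − 2πk/3) for k = 0, 1, 2 gives y = 4.051576, 0.977857, -5.029433.
λ_k = y_k + 2.333333 gives λ = 6.3849, 3.3112, -2.6961 (check: the sum is 7.0000 = tr M).

Hence λ_max = 6.3849 and λ_min = -2.6961.


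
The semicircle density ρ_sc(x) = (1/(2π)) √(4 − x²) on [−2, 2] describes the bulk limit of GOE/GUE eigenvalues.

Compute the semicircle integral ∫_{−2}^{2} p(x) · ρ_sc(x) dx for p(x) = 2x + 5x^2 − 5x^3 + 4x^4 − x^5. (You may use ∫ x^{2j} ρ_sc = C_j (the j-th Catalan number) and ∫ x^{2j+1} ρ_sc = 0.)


Write p(x) = Σ a_i x^i, split into monomials and integrate each against ρ_sc separately.
Using ∫ x^{2j} ρ_sc = C_j = (1/(j+1)) C(2j, j) (Catalan numbers) and ∫ x^{2j+1} ρ_sc = 0 (odd monomials vanish by symmetry):
  i = 1 (odd): ∫ x^1 ρ_sc = 0 (vanishes)
  i = 2 (even): a_2 · C_{1} = 5 · 1 = 5
  i = 3 (odd): ∫ x^3 ρ_sc = 0 (vanishes)
  i = 4 (even): a_4 · C_{2} = 4 · 2 = 8
  i = 5 (odd): ∫ x^5 ρ_sc = 0 (vanishes)

Summing the contributions: ∫_{−2}^{2} p(x) ρ_sc(x) dx = 5 + 8 = 13.


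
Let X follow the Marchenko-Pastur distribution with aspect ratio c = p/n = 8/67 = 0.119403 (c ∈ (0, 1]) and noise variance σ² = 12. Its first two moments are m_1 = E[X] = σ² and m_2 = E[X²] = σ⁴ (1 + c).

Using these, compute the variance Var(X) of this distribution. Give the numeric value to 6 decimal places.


m_1 = E[X] = σ² = 12, so m_1² = 144.
m_2 = E[X²] = σ⁴ (1 + c) = 144 · (1 + 0.119403) = 144 · 1.119403 = 161.194030.
(Note m_2 − m_1² simplifies to c · σ⁴ = 0.119403 · 144.)

Var(X) = m_2 − m_1² = 161.194030 − 144 = 17.194030.


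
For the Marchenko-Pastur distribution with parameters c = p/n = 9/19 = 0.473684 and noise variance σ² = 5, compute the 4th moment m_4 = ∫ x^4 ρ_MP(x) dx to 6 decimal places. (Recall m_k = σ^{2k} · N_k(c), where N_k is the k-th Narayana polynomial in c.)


E[X⁴] = σ⁸ (1 + 6c + 6c² + c³) (fourth MP moment). With σ² = 5 (so σ⁸ = 625) and c = 9/19 = 0.473684: E[X⁴] = 625 · (1 + 6·0.473684 + 6·(0.473684)² + (0.473684)³) = 625 · 5.294649.

So E[X^4] = 3309.155854.


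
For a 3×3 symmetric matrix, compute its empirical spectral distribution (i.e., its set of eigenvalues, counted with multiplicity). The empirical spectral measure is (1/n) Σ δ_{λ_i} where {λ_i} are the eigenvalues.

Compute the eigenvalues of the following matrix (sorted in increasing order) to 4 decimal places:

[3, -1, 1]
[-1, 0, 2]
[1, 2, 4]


Since M is real symmetric, all three eigenvalues are real; they are the roots of det(λI − M) = λ³ − (tr M) λ² + s λ − det M, where s is the sum of the principal 2×2 minors.
tr M = 3 + 0 + 4 = 7.
s = (3·0 − (-1)²) + (3·4 − 1²) + (0·4 − 2²) = -1 + 11 + (-4) = 6.
det M (expand along row 1) = 3·(-4) − (-1)·(-6) + 1·(-2) = -20.
Characteristic polynomial: λ³ − 7λ² + 6λ + 20 = 0.
Substitute λ = y + (tr M)/3 = y + 2.333333 to remove the quadratic term: y³ + p·y + q = 0 with p = s − (tr M)²/3 = -10.333333 and q = −2(tr M)³/27 + (tr M)·s/3 − det M = 8.592593.
Three real roots ⇒ use the trigonometric (Viète) form: r = 2√(−p/3) = 3.711843, φ = arccos(3q/(p·r)) = arccos(-0.672071) = 2.307799 rad.
y_k = r·cos(φ/3 − 2πk/3) for k = 0, 1, 2 gives y = 2.666667, 0.902735, -3.569401.
λ_k = y_k + 2.333333 gives λ = 5.0000, 3.2361, -1.2361 (check: the sum is 7.0000 = tr M).

Eigenvalues sorted in increasing order: [-1.2361, 3.2361, 5.0000].


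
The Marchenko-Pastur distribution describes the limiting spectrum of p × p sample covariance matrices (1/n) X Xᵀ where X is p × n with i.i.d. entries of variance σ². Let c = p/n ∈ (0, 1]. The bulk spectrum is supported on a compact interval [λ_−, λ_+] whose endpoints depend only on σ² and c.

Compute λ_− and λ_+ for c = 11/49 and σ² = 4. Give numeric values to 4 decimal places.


c = 11/49 = 0.224490; √c = 0.473804.
λ_− = σ² (1 − √c)² = 4 · (1 − 0.473804)² = 4 · (0.526196)² = 1.107531.
λ_+ = σ² (1 + √c)² = 4 · (1 + 0.473804)² = 4 · (1.473804)² = 8.688388.

Rounded to 4 decimal places: λ_− ≈ 1.1075, λ_+ ≈ 8.6884.


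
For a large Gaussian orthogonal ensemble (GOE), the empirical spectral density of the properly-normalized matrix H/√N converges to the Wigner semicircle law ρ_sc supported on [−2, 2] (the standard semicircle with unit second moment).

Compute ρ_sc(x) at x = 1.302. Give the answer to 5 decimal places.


ρ_sc(x) = (1/(2π)) √(4 − x²). With x = 1.302:
  4 − x² = 4 − (1.302)² = 4 − 1.695204 = 2.304796.
  √(4 − x²) = 1.518155.
  1/(2π) = 0.159155.
  ρ_sc(1.302) = 0.159155 · 1.518155 = 0.241622.

Rounded to 5 decimal places: ρ_sc(1.302) ≈ 0.24162.


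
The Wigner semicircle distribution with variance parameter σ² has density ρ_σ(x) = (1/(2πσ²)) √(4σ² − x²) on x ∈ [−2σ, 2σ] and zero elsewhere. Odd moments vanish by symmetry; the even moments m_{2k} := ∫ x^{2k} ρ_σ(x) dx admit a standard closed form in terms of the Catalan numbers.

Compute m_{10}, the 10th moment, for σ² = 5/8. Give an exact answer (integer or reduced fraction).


By the scaled semicircle moment identity, m_{2k} = σ^{2k} · C_k with k = 5.
C_5 = (1/(k+1)) · C(2k, k) = (1/6) · C(10, 5) = (1/6) · 252 = 42.
σ^{2k} = (σ²)^k = (5/8)^5 = 3125/32768.

Therefore m_{10} = σ^{10} · C_5 = (3125/32768) · 42 = 65625/16384.


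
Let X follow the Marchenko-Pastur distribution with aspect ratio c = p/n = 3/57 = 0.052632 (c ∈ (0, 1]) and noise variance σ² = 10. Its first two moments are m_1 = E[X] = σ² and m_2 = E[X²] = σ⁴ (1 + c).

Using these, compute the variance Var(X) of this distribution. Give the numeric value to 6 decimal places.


m_1 = E[X] = σ² = 10, so m_1² = 100.
m_2 = E[X²] = σ⁴ (1 + c) = 100 · (1 + 0.052632) = 100 · 1.052632 = 105.263158.
(Note m_2 − m_1² simplifies to c · σ⁴ = 0.052632 · 100.)

Var(X) = m_2 − m_1² = 105.263158 − 100 = 5.263158.


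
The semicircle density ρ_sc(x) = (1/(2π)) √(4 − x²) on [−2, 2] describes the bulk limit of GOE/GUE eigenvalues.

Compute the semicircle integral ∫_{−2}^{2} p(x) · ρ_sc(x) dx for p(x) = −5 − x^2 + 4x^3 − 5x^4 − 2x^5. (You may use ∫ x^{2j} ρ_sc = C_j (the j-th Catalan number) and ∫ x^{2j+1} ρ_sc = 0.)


Write p(x) = Σ a_i x^i, split into monomials and integrate each against ρ_sc separately.
Using ∫ x^{2j} ρ_sc = C_j = (1/(j+1)) C(2j, j) (Catalan numbers) and ∫ x^{2j+1} ρ_sc = 0 (odd monomials vanish by symmetry):
  i = 0 (even): a_0 · C_{0} = -5 · 1 = -5
  i = 2 (even): a_2 · C_{1} = -1 · 1 = -1
  i = 3 (odd): ∫ x^3 ρ_sc = 0 (vanishes)
  i = 4 (even): a_4 · C_{2} = -5 · 2 = -10
  i = 5 (odd): ∫ x^5 ρ_sc = 0 (vanishes)

Summing the contributions: ∫_{−2}^{2} p(x) ρ_sc(x) dx = (-5) + (-1) + (-10) = -16.


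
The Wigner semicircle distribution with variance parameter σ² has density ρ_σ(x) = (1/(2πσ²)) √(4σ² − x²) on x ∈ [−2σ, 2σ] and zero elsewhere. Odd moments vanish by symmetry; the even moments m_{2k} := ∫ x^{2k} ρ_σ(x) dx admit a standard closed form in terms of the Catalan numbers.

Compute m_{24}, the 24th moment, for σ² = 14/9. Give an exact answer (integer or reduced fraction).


By the scaled semicircle moment identity, m_{2k} = σ^{2k} · C_k with k = 12.
C_12 = (1/(k+1)) · C(2k, k) = (1/13) · C(24, 12) = (1/13) · 2704156 = 208012.
σ^{2k} = (σ²)^k = (14/9)^12 = 56693912375296/282429536481.

Therefore m_{24} = σ^{24} · C_12 = (56693912375296/282429536481) · 208012 = 11793014101010071552/282429536481.
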